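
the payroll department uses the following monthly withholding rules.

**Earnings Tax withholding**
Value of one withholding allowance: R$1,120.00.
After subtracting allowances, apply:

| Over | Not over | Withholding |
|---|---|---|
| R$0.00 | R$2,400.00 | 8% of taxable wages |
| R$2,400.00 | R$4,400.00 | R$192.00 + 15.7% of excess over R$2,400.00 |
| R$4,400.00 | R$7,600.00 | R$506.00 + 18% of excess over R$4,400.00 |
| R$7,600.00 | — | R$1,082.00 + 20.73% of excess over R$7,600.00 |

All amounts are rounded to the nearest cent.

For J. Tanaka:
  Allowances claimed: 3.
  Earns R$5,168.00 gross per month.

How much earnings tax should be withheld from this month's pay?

R$144.64

Earnings Tax: taxable = R$5,168.00 − 3×R$1,120.00 = R$1,808.00
  8% × R$1,808.00 = R$144.64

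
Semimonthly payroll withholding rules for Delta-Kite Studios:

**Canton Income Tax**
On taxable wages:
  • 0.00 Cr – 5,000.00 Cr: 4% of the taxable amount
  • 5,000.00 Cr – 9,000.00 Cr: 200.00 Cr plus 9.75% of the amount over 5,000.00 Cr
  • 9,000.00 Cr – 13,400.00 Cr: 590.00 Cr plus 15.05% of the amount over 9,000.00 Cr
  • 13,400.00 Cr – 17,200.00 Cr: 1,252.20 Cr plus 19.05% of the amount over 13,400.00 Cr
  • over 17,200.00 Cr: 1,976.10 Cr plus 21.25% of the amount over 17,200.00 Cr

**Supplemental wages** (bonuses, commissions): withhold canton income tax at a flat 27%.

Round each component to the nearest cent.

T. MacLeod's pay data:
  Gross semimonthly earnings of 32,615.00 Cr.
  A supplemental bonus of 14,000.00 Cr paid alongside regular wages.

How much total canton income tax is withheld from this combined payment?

9,031.79 Cr

Canton Income Tax: taxable = 32,615.00 Cr
  1,976.10 Cr + 21.25% × (32,615.00 Cr − 17,200.00 Cr) = 1,976.10 Cr + 21.25% × 15,415.00 Cr = 5,251.79 Cr
Supplemental (27% flat on bonus): 27% × 14,000.00 Cr = 3,780.00 Cr
Total canton income tax: 5,251.79 Cr + 3,780.00 Cr = 9,031.79 Cr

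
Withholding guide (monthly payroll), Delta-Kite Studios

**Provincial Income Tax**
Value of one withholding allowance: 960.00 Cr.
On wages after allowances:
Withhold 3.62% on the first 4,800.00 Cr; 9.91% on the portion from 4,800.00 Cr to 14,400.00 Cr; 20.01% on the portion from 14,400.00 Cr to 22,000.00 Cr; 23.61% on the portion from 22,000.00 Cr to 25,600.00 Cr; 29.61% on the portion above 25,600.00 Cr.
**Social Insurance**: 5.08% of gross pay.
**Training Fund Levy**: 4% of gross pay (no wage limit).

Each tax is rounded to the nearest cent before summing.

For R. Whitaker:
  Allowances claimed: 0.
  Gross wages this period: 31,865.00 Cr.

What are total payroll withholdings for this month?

Provincial Income Tax: taxable = 31,865.00 Cr
  3,495.84 Cr + 29.61% × (31,865.00 Cr − 25,600.00 Cr) = 3,495.84 Cr + 29.61% × 6,265.00 Cr = 5,350.91 Cr
Social Insurance: 5.08% × 31,865.00 Cr = 1,618.74 Cr
Training Fund Levy: 4% × 31,865.00 Cr = 1,274.60 Cr
Total: 5,350.91 Cr + 1,618.74 Cr + 1,274.60 Cr = 8,244.25 Cr

8,244.25 Cr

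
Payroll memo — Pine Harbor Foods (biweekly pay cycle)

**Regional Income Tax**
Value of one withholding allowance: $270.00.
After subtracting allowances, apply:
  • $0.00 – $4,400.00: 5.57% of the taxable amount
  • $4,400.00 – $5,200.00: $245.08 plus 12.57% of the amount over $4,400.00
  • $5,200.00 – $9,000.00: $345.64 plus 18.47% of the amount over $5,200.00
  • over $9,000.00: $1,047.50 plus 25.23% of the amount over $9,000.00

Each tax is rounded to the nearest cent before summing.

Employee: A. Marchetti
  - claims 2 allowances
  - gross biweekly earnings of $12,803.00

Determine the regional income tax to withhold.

$1,870.75

Regional Income Tax: taxable = $12,803.00 − 2×$270.00 = $12,263.00
  $1,047.50 + 25.23% × ($12,263.00 − $9,000.00) = $1,047.50 + 25.23% × $3,263.00 = $1,870.75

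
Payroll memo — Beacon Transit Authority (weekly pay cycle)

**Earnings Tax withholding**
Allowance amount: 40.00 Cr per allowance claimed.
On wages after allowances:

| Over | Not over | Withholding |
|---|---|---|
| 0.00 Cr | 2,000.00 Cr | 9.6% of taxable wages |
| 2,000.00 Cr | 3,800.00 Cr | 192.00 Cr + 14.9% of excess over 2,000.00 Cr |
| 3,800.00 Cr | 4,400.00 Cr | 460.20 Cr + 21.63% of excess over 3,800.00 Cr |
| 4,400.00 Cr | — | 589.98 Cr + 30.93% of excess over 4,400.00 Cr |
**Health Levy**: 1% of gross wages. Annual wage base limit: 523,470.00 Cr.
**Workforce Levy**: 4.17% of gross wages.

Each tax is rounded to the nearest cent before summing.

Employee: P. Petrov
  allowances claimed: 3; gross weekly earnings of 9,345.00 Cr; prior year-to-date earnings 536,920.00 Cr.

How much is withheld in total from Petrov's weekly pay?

2,472.04 Cr

Earnings Tax: taxable = 9,345.00 Cr − 3×40.00 Cr = 9,225.00 Cr
  589.98 Cr + 30.93% × (9,225.00 Cr − 4,400.00 Cr) = 589.98 Cr + 30.93% × 4,825.00 Cr = 2,082.35 Cr
Health Levy: YTD 536,920.00 Cr ≥ cap 523,470.00 Cr → 0.00 Cr
Workforce Levy: 4.17% × 9,345.00 Cr = 389.69 Cr
Total: 2,082.35 Cr + 0.00 Cr + 389.69 Cr = 2,472.04 Cr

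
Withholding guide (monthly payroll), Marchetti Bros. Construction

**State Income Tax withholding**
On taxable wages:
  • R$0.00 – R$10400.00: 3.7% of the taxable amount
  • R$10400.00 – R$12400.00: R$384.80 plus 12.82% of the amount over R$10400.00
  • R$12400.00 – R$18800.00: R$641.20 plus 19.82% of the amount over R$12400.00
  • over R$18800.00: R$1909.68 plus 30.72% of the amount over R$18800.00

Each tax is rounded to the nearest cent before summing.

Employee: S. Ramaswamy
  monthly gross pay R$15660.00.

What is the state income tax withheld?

State Income Tax: taxable = R$15660.00
  R$641.20 + 19.82% × (R$15660.00 − R$12400.00) = R$641.20 + 19.82% × R$3260.00 = R$1287.33

R$1287.33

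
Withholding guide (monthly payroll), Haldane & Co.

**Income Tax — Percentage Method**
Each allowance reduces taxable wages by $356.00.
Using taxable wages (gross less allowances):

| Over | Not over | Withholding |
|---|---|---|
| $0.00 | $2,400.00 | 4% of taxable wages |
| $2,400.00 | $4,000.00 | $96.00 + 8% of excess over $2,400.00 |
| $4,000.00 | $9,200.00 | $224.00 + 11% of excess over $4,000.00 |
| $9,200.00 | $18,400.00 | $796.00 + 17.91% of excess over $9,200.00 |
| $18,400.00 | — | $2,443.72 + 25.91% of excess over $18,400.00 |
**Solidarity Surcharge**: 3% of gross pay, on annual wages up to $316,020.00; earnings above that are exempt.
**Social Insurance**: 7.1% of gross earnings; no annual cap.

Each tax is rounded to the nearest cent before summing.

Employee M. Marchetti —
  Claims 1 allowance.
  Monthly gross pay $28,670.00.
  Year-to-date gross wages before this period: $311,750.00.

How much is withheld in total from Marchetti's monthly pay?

Income Tax: taxable = $28,670.00 − 1×$356.00 = $28,314.00
  $2,443.72 + 25.91% × ($28,314.00 − $18,400.00) = $2,443.72 + 25.91% × $9,914.00 = $5,012.44
Solidarity Surcharge: cap $316,020.00 − YTD $311,750.00 = $4,270.00 subject; 3% × $4,270.00 = $128.10
Social Insurance: 7.1% × $28,670.00 = $2,035.57
Total: $5,012.44 + $128.10 + $2,035.57 = $7,176.11

$7,176.11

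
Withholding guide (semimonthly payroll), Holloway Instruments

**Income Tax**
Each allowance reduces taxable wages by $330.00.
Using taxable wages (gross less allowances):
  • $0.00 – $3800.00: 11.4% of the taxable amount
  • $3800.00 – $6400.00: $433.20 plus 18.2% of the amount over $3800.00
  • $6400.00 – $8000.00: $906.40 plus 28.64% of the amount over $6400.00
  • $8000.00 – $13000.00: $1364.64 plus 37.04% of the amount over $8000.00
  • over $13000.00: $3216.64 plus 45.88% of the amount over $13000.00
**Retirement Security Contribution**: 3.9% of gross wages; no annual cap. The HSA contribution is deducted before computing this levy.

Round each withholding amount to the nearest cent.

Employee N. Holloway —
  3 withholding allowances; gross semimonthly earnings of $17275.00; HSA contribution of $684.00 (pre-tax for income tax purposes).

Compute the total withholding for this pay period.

$5057.03

Income Tax: taxable = $17275.00 − $684.00 − 3×$330.00 = $15601.00
  $3216.64 + 45.88% × ($15601.00 − $13000.00) = $3216.64 + 45.88% × $2601.00 = $4409.98
Retirement Security Contribution: 3.9% × $16591.00 = $647.05
Total: $4409.98 + $647.05 = $5057.03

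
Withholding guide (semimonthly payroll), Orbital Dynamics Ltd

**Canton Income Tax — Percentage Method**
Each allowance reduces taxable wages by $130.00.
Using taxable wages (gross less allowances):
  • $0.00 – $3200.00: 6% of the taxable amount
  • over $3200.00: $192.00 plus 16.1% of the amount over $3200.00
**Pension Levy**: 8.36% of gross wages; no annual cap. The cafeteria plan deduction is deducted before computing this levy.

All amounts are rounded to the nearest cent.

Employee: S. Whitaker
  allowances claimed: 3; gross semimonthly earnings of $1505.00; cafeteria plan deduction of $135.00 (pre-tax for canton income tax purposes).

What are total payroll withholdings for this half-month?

Canton Income Tax: taxable = $1505.00 − $135.00 − 3×$130.00 = $980.00
  6% × $980.00 = $58.80
Pension Levy: 8.36% × $1370.00 = $114.53
Total: $58.80 + $114.53 = $173.33

$173.33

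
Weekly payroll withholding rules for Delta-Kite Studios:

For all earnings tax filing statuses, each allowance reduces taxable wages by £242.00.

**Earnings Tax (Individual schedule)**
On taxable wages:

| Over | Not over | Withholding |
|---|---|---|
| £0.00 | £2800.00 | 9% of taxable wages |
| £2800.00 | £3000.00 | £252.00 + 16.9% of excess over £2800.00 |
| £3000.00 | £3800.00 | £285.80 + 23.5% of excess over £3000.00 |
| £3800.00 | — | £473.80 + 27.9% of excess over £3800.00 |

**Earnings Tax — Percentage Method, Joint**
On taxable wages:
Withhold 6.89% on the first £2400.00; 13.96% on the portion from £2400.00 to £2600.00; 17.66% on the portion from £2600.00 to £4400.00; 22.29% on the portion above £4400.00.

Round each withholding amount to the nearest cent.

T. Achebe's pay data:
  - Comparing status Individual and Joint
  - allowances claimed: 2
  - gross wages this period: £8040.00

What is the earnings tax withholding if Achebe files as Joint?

Earnings Tax (Joint): taxable = £8040.00 − 2×£242.00 = £7556.00
  £511.16 + 22.29% × (£7556.00 − £4400.00) = £511.16 + 22.29% × £3156.00 = £1214.63

£1214.63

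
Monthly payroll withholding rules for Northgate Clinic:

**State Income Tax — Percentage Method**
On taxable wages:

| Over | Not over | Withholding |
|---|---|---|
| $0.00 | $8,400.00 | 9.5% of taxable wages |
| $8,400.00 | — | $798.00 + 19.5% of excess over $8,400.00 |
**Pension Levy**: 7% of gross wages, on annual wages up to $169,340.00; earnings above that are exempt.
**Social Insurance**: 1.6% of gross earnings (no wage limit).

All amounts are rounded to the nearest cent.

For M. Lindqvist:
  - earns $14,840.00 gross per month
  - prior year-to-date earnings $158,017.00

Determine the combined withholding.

$3,083.85

State Income Tax: taxable = $14,840.00
  $798.00 + 19.5% × ($14,840.00 − $8,400.00) = $798.00 + 19.5% × $6,440.00 = $2,053.80
Pension Levy: cap $169,340.00 − YTD $158,017.00 = $11,323.00 subject; 7% × $11,323.00 = $792.61
Social Insurance: 1.6% × $14,840.00 = $237.44
Total: $2,053.80 + $792.61 + $237.44 = $3,083.85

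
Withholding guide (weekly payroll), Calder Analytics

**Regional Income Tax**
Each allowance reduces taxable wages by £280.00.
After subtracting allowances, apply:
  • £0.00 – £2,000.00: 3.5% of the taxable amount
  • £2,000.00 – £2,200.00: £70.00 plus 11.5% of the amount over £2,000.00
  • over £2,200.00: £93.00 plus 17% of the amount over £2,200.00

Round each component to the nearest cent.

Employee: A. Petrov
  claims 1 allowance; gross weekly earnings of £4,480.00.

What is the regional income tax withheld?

Regional Income Tax: taxable = £4,480.00 − 1×£280.00 = £4,200.00
  £93.00 + 17% × (£4,200.00 − £2,200.00) = £93.00 + 17% × £2,000.00 = £433.00

£433.00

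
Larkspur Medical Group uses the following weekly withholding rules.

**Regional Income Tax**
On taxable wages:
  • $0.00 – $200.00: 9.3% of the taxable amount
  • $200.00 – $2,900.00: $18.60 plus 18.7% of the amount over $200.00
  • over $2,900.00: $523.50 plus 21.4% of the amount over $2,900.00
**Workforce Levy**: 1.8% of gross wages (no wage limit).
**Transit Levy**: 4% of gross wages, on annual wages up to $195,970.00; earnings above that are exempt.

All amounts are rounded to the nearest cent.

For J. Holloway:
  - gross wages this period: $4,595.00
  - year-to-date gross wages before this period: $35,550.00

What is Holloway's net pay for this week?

Regional Income Tax: taxable = $4,595.00
  $523.50 + 21.4% × ($4,595.00 − $2,900.00) = $523.50 + 21.4% × $1,695.00 = $886.23
Workforce Levy: 1.8% × $4,595.00 = $82.71
Transit Levy: 4% × $4,595.00 = $183.80
Total withheld: $886.23 + $82.71 + $183.80 = $1,152.74
Net pay: $4,595.00 − $1,152.74 = $3,442.26

$3,442.26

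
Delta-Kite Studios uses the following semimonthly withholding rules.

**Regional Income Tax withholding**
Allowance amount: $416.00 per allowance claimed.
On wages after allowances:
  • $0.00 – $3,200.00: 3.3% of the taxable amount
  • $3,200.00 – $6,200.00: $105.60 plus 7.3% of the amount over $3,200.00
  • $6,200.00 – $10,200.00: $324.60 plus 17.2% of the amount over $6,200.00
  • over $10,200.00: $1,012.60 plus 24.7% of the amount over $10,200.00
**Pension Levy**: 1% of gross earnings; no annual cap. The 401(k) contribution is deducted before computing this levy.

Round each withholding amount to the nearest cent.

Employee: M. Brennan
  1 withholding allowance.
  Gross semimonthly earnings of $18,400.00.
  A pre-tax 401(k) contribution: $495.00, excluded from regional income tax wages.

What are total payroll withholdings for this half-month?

Regional Income Tax: taxable = $18,400.00 − $495.00 − 1×$416.00 = $17,489.00
  $1,012.60 + 24.7% × ($17,489.00 − $10,200.00) = $1,012.60 + 24.7% × $7,289.00 = $2,812.98
Pension Levy: 1% × $17,905.00 = $179.05
Total: $2,812.98 + $179.05 = $2,992.03

$2,992.03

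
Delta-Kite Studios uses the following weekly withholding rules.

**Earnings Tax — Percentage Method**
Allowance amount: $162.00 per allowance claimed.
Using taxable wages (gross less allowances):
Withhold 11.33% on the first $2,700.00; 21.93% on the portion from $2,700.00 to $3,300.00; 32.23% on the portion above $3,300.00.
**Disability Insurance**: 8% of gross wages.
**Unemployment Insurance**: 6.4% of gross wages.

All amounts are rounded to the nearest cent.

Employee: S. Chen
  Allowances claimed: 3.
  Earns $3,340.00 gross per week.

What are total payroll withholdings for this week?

Earnings Tax: taxable = $3,340.00 − 3×$162.00 = $2,854.00
  $305.91 + 21.93% × ($2,854.00 − $2,700.00) = $305.91 + 21.93% × $154.00 = $339.68
Disability Insurance: 8% × $3,340.00 = $267.20
Unemployment Insurance: 6.4% × $3,340.00 = $213.76
Total: $339.68 + $267.20 + $213.76 = $820.64

$820.64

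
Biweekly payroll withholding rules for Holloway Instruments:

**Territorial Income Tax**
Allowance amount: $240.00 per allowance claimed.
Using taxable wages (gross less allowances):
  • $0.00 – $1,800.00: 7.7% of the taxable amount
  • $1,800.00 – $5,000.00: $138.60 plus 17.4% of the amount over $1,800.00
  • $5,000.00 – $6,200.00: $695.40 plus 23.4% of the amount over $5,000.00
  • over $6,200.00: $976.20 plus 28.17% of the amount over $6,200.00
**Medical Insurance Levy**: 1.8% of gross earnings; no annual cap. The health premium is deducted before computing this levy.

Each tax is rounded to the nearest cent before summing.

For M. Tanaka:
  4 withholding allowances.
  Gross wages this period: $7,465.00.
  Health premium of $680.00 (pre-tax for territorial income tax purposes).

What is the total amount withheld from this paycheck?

$1,010.58

Territorial Income Tax: taxable = $7,465.00 − $680.00 − 4×$240.00 = $5,825.00
  $695.40 + 23.4% × ($5,825.00 − $5,000.00) = $695.40 + 23.4% × $825.00 = $888.45
Medical Insurance Levy: 1.8% × $6,785.00 = $122.13
Total: $888.45 + $122.13 = $1,010.58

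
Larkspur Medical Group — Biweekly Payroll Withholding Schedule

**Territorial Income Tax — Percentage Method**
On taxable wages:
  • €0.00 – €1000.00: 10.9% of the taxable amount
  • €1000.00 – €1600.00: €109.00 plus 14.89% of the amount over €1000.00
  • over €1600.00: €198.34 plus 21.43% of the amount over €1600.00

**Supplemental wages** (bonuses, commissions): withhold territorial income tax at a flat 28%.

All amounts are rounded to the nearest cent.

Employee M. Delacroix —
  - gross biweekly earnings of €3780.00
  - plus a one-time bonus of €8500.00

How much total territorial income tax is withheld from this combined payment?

€3045.51

Territorial Income Tax: taxable = €3780.00
  €198.34 + 21.43% × (€3780.00 − €1600.00) = €198.34 + 21.43% × €2180.00 = €665.51
Supplemental (28% flat on bonus): 28% × €8500.00 = €2380.00
Total territorial income tax: €665.51 + €2380.00 = €3045.51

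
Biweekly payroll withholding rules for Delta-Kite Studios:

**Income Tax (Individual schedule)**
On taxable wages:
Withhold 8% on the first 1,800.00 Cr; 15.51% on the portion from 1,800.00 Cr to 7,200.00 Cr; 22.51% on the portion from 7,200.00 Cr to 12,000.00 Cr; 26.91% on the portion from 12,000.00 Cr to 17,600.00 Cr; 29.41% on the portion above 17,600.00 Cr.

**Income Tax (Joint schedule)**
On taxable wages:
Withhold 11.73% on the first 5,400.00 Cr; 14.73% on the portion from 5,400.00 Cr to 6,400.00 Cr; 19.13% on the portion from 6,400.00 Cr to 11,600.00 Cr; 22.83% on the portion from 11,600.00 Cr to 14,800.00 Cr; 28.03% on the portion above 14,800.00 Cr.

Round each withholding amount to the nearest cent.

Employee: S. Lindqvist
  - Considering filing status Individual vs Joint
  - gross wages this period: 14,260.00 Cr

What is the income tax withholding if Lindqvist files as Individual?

2,670.19 Cr

Income Tax (Individual): taxable = 14,260.00 Cr
  2,062.02 Cr + 26.91% × (14,260.00 Cr − 12,000.00 Cr) = 2,062.02 Cr + 26.91% × 2,260.00 Cr = 2,670.19 Cr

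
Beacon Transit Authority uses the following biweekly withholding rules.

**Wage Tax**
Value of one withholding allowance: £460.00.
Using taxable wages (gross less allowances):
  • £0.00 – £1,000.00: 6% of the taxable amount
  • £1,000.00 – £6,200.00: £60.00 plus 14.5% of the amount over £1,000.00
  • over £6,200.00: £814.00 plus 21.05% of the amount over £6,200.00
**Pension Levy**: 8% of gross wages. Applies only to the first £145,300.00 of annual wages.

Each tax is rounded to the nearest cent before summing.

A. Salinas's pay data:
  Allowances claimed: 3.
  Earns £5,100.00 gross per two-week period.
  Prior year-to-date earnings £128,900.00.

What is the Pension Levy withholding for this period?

Pension Levy: 8% × £5,100.00 = £408.00

£408.00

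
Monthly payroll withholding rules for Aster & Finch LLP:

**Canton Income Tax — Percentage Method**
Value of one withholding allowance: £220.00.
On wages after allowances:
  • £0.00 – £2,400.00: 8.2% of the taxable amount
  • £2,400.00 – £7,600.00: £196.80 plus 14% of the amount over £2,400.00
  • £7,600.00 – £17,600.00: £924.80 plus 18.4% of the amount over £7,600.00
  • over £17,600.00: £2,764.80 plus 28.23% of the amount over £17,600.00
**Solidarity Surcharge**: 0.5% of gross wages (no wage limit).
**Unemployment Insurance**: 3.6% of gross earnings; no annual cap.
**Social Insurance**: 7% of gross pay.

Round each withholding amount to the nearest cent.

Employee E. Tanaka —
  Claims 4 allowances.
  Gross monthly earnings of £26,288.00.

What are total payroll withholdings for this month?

Canton Income Tax: taxable = £26,288.00 − 4×£220.00 = £25,408.00
  £2,764.80 + 28.23% × (£25,408.00 − £17,600.00) = £2,764.80 + 28.23% × £7,808.00 = £4,969.00
Solidarity Surcharge: 0.5% × £26,288.00 = £131.44
Unemployment Insurance: 3.6% × £26,288.00 = £946.37
Social Insurance: 7% × £26,288.00 = £1,840.16
Total: £4,969.00 + £131.44 + £946.37 + £1,840.16 = £7,886.97

£7,886.97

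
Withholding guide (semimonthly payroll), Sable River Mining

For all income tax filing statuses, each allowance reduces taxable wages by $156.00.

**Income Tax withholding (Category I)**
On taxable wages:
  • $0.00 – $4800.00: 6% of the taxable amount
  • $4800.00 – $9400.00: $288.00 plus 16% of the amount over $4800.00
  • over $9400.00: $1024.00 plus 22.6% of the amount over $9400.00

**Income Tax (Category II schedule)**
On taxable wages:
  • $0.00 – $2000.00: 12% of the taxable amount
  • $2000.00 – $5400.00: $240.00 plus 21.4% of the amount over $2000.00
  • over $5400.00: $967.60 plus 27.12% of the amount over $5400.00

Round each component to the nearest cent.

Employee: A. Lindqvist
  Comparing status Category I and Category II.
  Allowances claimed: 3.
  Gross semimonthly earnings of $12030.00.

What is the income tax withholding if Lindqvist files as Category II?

$2638.73

Income Tax (Category II): taxable = $12030.00 − 3×$156.00 = $11562.00
  $967.60 + 27.12% × ($11562.00 − $5400.00) = $967.60 + 27.12% × $6162.00 = $2638.73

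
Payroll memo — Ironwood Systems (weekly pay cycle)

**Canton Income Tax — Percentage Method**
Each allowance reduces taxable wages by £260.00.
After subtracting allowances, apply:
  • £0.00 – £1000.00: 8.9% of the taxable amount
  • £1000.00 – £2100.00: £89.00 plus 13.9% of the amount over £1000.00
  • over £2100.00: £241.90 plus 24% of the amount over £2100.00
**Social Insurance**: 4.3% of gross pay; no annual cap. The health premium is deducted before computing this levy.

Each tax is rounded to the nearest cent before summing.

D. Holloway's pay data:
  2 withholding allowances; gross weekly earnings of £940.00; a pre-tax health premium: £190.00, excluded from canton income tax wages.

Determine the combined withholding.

£52.72

Canton Income Tax: taxable = £940.00 − £190.00 − 2×£260.00 = £230.00
  8.9% × £230.00 = £20.47
Social Insurance: 4.3% × £750.00 = £32.25
Total: £20.47 + £32.25 = £52.72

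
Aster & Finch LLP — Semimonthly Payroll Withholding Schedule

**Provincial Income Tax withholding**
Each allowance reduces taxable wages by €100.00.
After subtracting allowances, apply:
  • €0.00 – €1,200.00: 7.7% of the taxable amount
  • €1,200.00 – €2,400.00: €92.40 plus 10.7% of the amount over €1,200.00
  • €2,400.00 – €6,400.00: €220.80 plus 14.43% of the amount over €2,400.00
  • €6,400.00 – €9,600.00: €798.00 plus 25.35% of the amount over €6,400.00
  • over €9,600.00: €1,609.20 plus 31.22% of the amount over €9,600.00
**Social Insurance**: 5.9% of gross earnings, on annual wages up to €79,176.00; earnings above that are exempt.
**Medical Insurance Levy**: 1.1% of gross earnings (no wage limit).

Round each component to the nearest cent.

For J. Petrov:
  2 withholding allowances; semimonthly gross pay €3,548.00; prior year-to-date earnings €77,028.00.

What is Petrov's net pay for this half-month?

€3,024.64

Provincial Income Tax: taxable = €3,548.00 − 2×€100.00 = €3,348.00
  €220.80 + 14.43% × (€3,348.00 − €2,400.00) = €220.80 + 14.43% × €948.00 = €357.60
Social Insurance: cap €79,176.00 − YTD €77,028.00 = €2,148.00 subject; 5.9% × €2,148.00 = €126.73
Medical Insurance Levy: 1.1% × €3,548.00 = €39.03
Total withheld: €357.60 + €126.73 + €39.03 = €523.36
Net pay: €3,548.00 − €523.36 = €3,024.64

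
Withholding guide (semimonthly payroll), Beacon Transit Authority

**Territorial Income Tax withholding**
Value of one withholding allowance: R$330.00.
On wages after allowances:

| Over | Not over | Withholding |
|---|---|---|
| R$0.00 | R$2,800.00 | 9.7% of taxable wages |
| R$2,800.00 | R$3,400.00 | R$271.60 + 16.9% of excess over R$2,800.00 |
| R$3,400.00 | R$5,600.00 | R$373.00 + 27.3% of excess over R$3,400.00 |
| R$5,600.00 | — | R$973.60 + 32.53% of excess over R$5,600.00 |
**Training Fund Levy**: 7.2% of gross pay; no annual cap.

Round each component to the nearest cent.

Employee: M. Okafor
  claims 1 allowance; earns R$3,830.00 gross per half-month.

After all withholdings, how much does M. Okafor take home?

R$3,153.94

Territorial Income Tax: taxable = R$3,830.00 − 1×R$330.00 = R$3,500.00
  R$373.00 + 27.3% × (R$3,500.00 − R$3,400.00) = R$373.00 + 27.3% × R$100.00 = R$400.30
Training Fund Levy: 7.2% × R$3,830.00 = R$275.76
Total withheld: R$400.30 + R$275.76 = R$676.06
Net pay: R$3,830.00 − R$676.06 = R$3,153.94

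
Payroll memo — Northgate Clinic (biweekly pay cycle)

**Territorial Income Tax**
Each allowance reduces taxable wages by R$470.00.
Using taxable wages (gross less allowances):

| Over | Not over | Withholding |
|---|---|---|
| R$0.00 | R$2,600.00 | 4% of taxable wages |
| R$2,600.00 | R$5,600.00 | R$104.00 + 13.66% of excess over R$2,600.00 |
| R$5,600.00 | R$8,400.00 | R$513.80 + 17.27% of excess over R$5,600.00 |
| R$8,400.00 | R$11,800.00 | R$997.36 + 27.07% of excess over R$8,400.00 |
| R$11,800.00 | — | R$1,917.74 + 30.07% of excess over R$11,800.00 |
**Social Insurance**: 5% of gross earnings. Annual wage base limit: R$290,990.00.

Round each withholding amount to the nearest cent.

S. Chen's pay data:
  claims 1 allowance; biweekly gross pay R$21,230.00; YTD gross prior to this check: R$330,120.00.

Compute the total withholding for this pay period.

R$4,612.01

Territorial Income Tax: taxable = R$21,230.00 − 1×R$470.00 = R$20,760.00
  R$1,917.74 + 30.07% × (R$20,760.00 − R$11,800.00) = R$1,917.74 + 30.07% × R$8,960.00 = R$4,612.01
Social Insurance: YTD R$330,120.00 ≥ cap R$290,990.00 → R$0.00
Total: R$4,612.01 + R$0.00 = R$4,612.01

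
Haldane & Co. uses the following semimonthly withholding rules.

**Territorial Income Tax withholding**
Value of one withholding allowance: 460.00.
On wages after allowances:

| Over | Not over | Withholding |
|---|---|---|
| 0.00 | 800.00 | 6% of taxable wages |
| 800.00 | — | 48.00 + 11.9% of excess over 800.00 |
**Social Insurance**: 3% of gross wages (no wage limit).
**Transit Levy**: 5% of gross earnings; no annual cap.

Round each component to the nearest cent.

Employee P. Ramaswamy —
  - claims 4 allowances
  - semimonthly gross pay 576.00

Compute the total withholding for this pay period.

Territorial Income Tax: taxable = 576.00 − 4×460.00 = -1264.00
  Taxable ≤ 0 → 0.00
Social Insurance: 3% × 576.00 = 17.28
Transit Levy: 5% × 576.00 = 28.80
Total: 0.00 + 17.28 + 28.80 = 46.08

46.08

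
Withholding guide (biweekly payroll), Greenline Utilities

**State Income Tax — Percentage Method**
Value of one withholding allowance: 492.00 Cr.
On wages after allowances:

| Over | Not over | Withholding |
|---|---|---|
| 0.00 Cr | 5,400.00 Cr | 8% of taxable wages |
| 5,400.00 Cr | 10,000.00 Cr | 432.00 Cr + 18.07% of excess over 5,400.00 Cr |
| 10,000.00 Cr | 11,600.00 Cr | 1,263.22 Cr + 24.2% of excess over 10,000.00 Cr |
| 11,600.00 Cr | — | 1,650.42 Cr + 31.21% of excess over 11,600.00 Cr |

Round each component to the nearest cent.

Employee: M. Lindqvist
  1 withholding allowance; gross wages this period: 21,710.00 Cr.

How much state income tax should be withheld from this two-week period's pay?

4,652.20 Cr

State Income Tax: taxable = 21,710.00 Cr − 1×492.00 Cr = 21,218.00 Cr
  1,650.42 Cr + 31.21% × (21,218.00 Cr − 11,600.00 Cr) = 1,650.42 Cr + 31.21% × 9,618.00 Cr = 4,652.20 Cr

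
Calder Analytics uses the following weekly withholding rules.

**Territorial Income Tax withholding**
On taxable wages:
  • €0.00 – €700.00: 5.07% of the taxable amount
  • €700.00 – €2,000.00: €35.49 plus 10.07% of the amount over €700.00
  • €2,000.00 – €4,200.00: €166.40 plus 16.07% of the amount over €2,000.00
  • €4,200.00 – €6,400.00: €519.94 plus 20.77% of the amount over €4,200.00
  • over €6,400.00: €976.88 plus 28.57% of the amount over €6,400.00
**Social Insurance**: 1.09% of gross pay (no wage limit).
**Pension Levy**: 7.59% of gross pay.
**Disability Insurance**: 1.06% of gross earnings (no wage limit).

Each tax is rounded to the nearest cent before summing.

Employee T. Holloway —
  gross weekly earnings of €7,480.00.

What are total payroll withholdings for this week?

€2,013.99

Territorial Income Tax: taxable = €7,480.00
  €976.88 + 28.57% × (€7,480.00 − €6,400.00) = €976.88 + 28.57% × €1,080.00 = €1,285.44
Social Insurance: 1.09% × €7,480.00 = €81.53
Pension Levy: 7.59% × €7,480.00 = €567.73
Disability Insurance: 1.06% × €7,480.00 = €79.29
Total: €1,285.44 + €81.53 + €567.73 + €79.29 = €2,013.99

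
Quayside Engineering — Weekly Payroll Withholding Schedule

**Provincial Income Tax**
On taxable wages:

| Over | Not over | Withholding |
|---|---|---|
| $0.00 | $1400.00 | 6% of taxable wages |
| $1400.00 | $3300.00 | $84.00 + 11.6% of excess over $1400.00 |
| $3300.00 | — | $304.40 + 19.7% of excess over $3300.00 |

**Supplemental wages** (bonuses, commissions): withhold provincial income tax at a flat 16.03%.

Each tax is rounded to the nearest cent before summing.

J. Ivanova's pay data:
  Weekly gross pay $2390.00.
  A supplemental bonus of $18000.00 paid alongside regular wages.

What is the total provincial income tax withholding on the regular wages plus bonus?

Provincial Income Tax: taxable = $2390.00
  $84.00 + 11.6% × ($2390.00 − $1400.00) = $84.00 + 11.6% × $990.00 = $198.84
Supplemental (16.03% flat on bonus): 16.03% × $18000.00 = $2885.40
Total provincial income tax: $198.84 + $2885.40 = $3084.24

$3084.24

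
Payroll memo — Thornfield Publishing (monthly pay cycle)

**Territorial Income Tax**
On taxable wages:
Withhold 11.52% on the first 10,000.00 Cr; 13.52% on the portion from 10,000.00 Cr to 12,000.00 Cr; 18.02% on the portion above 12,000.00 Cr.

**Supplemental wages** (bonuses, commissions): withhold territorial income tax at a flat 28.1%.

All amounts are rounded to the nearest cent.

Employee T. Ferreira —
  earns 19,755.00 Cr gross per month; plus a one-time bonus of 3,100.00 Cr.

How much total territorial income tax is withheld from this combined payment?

Territorial Income Tax: taxable = 19,755.00 Cr
  1,422.40 Cr + 18.02% × (19,755.00 Cr − 12,000.00 Cr) = 1,422.40 Cr + 18.02% × 7,755.00 Cr = 2,819.85 Cr
Supplemental (28.1% flat on bonus): 28.1% × 3,100.00 Cr = 871.10 Cr
Total territorial income tax: 2,819.85 Cr + 871.10 Cr = 3,690.95 Cr

3,690.95 Cr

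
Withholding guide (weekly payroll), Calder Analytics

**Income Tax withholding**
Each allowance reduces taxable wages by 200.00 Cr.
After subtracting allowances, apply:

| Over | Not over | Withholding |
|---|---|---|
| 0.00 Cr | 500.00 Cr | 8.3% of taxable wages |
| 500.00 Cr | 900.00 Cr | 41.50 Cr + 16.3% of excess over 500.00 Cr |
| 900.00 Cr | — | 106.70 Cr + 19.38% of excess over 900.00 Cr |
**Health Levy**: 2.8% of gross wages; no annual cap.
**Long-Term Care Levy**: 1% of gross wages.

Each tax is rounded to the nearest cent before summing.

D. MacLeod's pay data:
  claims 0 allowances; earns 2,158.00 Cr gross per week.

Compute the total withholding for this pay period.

432.50 Cr

Income Tax: taxable = 2,158.00 Cr
  106.70 Cr + 19.38% × (2,158.00 Cr − 900.00 Cr) = 106.70 Cr + 19.38% × 1,258.00 Cr = 350.50 Cr
Health Levy: 2.8% × 2,158.00 Cr = 60.42 Cr
Long-Term Care Levy: 1% × 2,158.00 Cr = 21.58 Cr
Total: 350.50 Cr + 60.42 Cr + 21.58 Cr = 432.50 Cr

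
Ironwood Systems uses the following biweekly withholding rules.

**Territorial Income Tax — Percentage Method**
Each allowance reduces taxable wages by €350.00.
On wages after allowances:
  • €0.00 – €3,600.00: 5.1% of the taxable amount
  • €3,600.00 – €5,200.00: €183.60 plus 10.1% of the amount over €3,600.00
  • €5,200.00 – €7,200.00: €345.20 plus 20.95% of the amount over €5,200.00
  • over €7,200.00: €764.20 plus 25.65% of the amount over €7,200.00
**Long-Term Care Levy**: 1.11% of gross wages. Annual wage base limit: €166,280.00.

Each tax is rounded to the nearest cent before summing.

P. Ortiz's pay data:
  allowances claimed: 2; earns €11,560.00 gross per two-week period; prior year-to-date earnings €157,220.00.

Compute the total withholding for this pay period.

€1,803.56

Territorial Income Tax: taxable = €11,560.00 − 2×€350.00 = €10,860.00
  €764.20 + 25.65% × (€10,860.00 − €7,200.00) = €764.20 + 25.65% × €3,660.00 = €1,702.99
Long-Term Care Levy: cap €166,280.00 − YTD €157,220.00 = €9,060.00 subject; 1.11% × €9,060.00 = €100.57
Total: €1,702.99 + €100.57 = €1,803.56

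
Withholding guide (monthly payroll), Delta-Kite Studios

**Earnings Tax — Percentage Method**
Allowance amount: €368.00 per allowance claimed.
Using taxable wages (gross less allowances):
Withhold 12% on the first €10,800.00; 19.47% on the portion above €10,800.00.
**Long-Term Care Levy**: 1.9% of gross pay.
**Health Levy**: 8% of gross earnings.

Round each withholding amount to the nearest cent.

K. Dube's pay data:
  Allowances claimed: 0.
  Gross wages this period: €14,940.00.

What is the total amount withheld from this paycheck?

€3,581.12

Earnings Tax: taxable = €14,940.00
  €1,296.00 + 19.47% × (€14,940.00 − €10,800.00) = €1,296.00 + 19.47% × €4,140.00 = €2,102.06
Long-Term Care Levy: 1.9% × €14,940.00 = €283.86
Health Levy: 8% × €14,940.00 = €1,195.20
Total: €2,102.06 + €283.86 + €1,195.20 = €3,581.12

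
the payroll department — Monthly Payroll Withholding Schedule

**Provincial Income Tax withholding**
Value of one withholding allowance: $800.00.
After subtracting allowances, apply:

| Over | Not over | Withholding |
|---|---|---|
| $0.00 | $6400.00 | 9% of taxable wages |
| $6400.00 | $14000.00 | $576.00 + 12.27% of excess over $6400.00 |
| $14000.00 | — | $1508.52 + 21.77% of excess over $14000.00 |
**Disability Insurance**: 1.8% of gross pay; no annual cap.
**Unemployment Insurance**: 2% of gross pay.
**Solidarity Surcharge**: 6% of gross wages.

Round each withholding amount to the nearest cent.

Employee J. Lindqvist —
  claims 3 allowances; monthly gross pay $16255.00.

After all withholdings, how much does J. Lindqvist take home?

$13171.28

Provincial Income Tax: taxable = $16255.00 − 3×$800.00 = $13855.00
  $576.00 + 12.27% × ($13855.00 − $6400.00) = $576.00 + 12.27% × $7455.00 = $1490.73
Disability Insurance: 1.8% × $16255.00 = $292.59
Unemployment Insurance: 2% × $16255.00 = $325.10
Solidarity Surcharge: 6% × $16255.00 = $975.30
Total withheld: $1490.73 + $292.59 + $325.10 + $975.30 = $3083.72
Net pay: $16255.00 − $3083.72 = $13171.28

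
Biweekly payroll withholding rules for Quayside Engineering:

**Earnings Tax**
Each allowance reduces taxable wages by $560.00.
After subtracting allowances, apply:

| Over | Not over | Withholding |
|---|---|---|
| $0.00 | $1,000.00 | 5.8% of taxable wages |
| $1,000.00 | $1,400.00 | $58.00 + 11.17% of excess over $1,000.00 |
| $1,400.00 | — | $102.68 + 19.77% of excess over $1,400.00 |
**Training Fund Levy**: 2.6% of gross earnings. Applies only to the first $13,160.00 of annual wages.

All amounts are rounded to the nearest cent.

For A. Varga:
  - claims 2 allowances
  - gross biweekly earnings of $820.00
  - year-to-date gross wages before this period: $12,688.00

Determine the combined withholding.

Earnings Tax: taxable = $820.00 − 2×$560.00 = $-300.00
  Taxable ≤ 0 → $0.00
Training Fund Levy: cap $13,160.00 − YTD $12,688.00 = $472.00 subject; 2.6% × $472.00 = $12.27
Total: $0.00 + $12.27 = $12.27

$12.27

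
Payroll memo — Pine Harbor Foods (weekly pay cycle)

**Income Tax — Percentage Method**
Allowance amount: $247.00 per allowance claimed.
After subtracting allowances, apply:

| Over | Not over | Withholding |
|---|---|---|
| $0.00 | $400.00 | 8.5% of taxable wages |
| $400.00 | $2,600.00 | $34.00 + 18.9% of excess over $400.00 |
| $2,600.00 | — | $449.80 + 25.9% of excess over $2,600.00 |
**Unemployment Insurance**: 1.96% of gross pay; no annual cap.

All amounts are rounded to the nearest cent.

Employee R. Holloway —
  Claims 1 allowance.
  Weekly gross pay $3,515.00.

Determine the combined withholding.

$691.70

Income Tax: taxable = $3,515.00 − 1×$247.00 = $3,268.00
  $449.80 + 25.9% × ($3,268.00 − $2,600.00) = $449.80 + 25.9% × $668.00 = $622.81
Unemployment Insurance: 1.96% × $3,515.00 = $68.89
Total: $622.81 + $68.89 = $691.70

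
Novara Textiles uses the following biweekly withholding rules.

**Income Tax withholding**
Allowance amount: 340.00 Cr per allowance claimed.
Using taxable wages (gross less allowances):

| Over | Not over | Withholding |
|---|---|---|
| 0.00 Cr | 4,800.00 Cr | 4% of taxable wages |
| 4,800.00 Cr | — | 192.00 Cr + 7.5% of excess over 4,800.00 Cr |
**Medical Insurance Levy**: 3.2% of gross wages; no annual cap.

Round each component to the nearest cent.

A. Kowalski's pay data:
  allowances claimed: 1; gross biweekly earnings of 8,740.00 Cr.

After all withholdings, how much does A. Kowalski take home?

7,998.32 Cr

Income Tax: taxable = 8,740.00 Cr − 1×340.00 Cr = 8,400.00 Cr
  192.00 Cr + 7.5% × (8,400.00 Cr − 4,800.00 Cr) = 192.00 Cr + 7.5% × 3,600.00 Cr = 462.00 Cr
Medical Insurance Levy: 3.2% × 8,740.00 Cr = 279.68 Cr
Total withheld: 462.00 Cr + 279.68 Cr = 741.68 Cr
Net pay: 8,740.00 Cr − 741.68 Cr = 7,998.32 Cr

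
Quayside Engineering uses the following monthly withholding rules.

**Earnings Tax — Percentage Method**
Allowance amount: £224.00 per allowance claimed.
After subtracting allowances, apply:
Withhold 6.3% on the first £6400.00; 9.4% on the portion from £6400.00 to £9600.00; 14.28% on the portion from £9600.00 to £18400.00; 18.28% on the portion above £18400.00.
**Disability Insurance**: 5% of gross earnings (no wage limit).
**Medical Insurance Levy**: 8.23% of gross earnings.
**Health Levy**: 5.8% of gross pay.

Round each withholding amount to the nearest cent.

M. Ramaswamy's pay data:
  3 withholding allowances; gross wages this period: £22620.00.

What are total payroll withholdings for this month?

Earnings Tax: taxable = £22620.00 − 3×£224.00 = £21948.00
  £1960.64 + 18.28% × (£21948.00 − £18400.00) = £1960.64 + 18.28% × £3548.00 = £2609.21
Disability Insurance: 5% × £22620.00 = £1131.00
Medical Insurance Levy: 8.23% × £22620.00 = £1861.63
Health Levy: 5.8% × £22620.00 = £1311.96
Total: £2609.21 + £1131.00 + £1861.63 + £1311.96 = £6913.80

£6913.80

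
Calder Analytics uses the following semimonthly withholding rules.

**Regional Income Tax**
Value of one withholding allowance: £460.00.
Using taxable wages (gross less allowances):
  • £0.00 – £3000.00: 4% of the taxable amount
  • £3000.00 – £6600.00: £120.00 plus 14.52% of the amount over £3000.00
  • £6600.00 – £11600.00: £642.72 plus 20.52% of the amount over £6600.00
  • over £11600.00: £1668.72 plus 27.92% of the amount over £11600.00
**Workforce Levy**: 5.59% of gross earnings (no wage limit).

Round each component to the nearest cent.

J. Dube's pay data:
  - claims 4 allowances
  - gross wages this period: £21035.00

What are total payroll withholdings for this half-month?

Regional Income Tax: taxable = £21035.00 − 4×£460.00 = £19195.00
  £1668.72 + 27.92% × (£19195.00 − £11600.00) = £1668.72 + 27.92% × £7595.00 = £3789.24
Workforce Levy: 5.59% × £21035.00 = £1175.86
Total: £3789.24 + £1175.86 = £4965.10

£4965.10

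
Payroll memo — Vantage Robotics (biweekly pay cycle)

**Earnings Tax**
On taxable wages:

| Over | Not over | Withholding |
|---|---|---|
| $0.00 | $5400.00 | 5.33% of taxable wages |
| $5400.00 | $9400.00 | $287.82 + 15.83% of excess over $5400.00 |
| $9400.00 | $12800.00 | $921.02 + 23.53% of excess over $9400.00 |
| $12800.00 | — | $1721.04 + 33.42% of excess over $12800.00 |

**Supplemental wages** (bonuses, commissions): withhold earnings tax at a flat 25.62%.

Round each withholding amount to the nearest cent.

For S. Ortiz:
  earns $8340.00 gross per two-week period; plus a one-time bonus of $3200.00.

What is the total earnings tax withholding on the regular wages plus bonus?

Earnings Tax: taxable = $8340.00
  $287.82 + 15.83% × ($8340.00 − $5400.00) = $287.82 + 15.83% × $2940.00 = $753.22
Supplemental (25.62% flat on bonus): 25.62% × $3200.00 = $819.84
Total earnings tax: $753.22 + $819.84 = $1573.06

$1573.06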